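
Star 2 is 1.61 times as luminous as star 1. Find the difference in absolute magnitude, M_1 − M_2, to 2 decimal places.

M_1 − M_2 ≈ 0.52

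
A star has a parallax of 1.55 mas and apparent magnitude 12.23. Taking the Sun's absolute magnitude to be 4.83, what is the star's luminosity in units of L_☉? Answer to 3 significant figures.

d = 1/p = 1000/1.55 mas = 645.2 pc
M = m − 5 log₁₀ d + 5 = 12.23 − 5·2.8097 + 5 = 3.182
M − M_☉ = 3.182 − 4.83 = -1.648
L/L_☉ = 10^(−0.4 × -1.648) = 4.564

L/L_☉ ≈ 4.56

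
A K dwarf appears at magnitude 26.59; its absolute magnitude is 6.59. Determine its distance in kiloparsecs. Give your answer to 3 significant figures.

μ = m − M = 20.000
m − M = 5 log₁₀ d − 5
log₁₀ d = (m − M)/5 + 1 = 5.0000
d = 10^5.0000 = 100000 pc
= 100.0 kpc

d ≈ 100 kpc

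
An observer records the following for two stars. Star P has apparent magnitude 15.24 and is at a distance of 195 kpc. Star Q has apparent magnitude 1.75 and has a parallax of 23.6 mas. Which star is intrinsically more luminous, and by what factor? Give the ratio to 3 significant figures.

Star P: d = 195 kpc = 195000 pc
Star P: M = m − 5 log₁₀ d + 5 = 15.24 − 5·5.2900 + 5 = -6.210
Star Q: p = 23.6 mas = 0.0236″ → d = 1/p = 42.37 pc
Star Q: M = m − 5 log₁₀ d + 5 = 1.75 − 5·1.6271 + 5 = -1.385
ΔM = M_P − M_Q = -6.210 − (-1.385) = -4.825; smaller M is more luminous → Star P.
L ratio = 10^(0.4 |ΔM|) = 10^1.930 = 85.09

Star P is more luminous, by a factor of 85.1.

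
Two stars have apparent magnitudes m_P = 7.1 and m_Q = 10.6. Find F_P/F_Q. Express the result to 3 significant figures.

F_P/F_Q ≈ 25.1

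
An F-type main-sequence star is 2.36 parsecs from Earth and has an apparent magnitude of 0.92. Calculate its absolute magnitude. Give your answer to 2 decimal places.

M ≈ 4.06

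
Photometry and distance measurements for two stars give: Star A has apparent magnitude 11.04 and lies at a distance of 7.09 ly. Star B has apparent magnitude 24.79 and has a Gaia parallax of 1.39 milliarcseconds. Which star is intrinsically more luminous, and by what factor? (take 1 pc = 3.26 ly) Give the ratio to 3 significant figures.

Star A is more luminous, by a factor of 2.89.

Star A: d = 7.09 ly / 3.26 = 2.175 pc
Star A: M = m − 5 log₁₀ d + 5 = 11.04 − 5·0.3374 + 5 = 14.353
Star B: p = 1.39 mas = 1.39×10^-3″ → d = 1/p = 719.4 pc
Star B: M = m − 5 log₁₀ d + 5 = 24.79 − 5·2.8570 + 5 = 15.505
ΔM = M_A − M_B = 14.353 − (15.505) = -1.152; smaller M is more luminous → Star A.
L ratio = 10^(0.4 |ΔM|) = 10^0.461 = 2.890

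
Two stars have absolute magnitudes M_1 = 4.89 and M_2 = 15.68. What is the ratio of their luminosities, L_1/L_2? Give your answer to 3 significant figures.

L_1/L_2 ≈ 20700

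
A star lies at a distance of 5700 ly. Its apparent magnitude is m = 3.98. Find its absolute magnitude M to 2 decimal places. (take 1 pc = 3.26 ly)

d = 5700 ly / 3.26 = 1748 pc
5 log₁₀(d/10 pc) = 5 log₁₀(1748) − 5 = 11.213
M = m − 5 log₁₀(d/10) = 3.98 − 11.213 = -7.233

M ≈ -7.23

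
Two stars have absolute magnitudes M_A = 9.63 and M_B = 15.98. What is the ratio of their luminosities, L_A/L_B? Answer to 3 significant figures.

L_A/L_B ≈ 347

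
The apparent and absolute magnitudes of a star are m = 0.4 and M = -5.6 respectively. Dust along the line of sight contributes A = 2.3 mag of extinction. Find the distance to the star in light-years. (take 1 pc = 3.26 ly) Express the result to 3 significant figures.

d ≈ 179 ly

m − M = 5 log₁₀(d/10 pc) + A  ⇒  0.4 − (-5.6) − 2.3 = 5 log₁₀(d/10)
3.700 = 5 log₁₀(d/10)
log₁₀ d = (m − M − A)/5 + 1 = 1.7400
d = 10^1.7400 = 54.95 pc
= 179.2 ly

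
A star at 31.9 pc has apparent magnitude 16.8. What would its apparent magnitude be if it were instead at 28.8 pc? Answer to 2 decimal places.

m ≈ 16.58

Flux ∝ 1/d², so Δm = 5 log₁₀(d₂/d₁) = 5 log₁₀(28.8/31.9) = -0.222
m₂ = m₁ + Δm = 16.8 + (-0.222) = 16.578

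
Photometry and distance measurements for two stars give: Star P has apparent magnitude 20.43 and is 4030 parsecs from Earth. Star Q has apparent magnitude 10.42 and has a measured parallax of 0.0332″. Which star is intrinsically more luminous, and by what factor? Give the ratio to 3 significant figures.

Star P is more luminous, by a factor of 1.77.

Star P: M = m − 5 log₁₀ d + 5 = 20.43 − 5·3.6053 + 5 = 7.403
Star Q: d = 1/p = 1/0.0332″ = 30.12 pc
Star Q: M = m − 5 log₁₀ d + 5 = 10.42 − 5·1.4789 + 5 = 8.026
ΔM = M_P − M_Q = 7.403 − (8.026) = -0.622; smaller M is more luminous → Star P.
L ratio = 10^(0.4 |ΔM|) = 10^0.249 = 1.774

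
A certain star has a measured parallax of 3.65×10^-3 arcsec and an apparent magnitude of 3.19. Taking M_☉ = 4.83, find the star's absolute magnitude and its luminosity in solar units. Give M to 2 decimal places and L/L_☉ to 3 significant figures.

M ≈ -4.00; L/L_☉ ≈ 3400

d = 1/p = 1/3.65×10^-3″ = 274.0 pc
M = m − 5 log₁₀ d + 5 = 3.19 − 5·2.4377 + 5 = -3.999
M − M_☉ = -3.999 − 4.83 = -8.829
L/L_☉ = 10^(−0.4 × -8.829) = 3399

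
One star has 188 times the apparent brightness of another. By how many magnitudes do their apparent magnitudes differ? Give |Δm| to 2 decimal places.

|Δm| ≈ 5.69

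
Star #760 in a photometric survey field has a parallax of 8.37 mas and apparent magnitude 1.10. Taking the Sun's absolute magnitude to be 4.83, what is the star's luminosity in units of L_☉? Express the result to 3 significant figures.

L/L_☉ ≈ 4430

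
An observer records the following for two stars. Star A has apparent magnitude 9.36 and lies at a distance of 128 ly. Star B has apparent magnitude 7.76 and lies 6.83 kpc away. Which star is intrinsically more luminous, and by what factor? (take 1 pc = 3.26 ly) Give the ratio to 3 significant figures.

Star B is more luminous, by a factor of 132000.

Star A: d = 128 ly / 3.26 = 39.26 pc
Star A: M = m − 5 log₁₀ d + 5 = 9.36 − 5·1.5940 + 5 = 6.390
Star B: d = 6.83 kpc = 6830 pc
Star B: M = m − 5 log₁₀ d + 5 = 7.76 − 5·3.8344 + 5 = -6.412
ΔM = M_A − M_B = 6.390 − (-6.412) = 12.802; smaller M is more luminous → Star B.
L ratio = 10^(0.4 |ΔM|) = 10^5.121 = 132100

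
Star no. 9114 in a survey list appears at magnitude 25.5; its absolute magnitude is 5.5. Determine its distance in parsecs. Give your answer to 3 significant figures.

μ = m − M = 20.000
m − M = 5 log₁₀ d − 5
log₁₀ d = (m − M)/5 + 1 = 5.0000
d = 10^5.0000 = 100000 pc

d ≈ 100000 pc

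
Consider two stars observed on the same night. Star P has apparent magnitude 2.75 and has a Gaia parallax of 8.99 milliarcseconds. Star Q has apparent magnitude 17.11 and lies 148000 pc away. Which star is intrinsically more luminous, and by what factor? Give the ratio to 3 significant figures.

Star P: p = 8.99 mas = 8.99×10^-3″ → d = 1/p = 111.2 pc
Star P: M = m − 5 log₁₀ d + 5 = 2.75 − 5·2.0462 + 5 = -2.481
Star Q: M = m − 5 log₁₀ d + 5 = 17.11 − 5·5.1703 + 5 = -3.741
ΔM = M_P − M_Q = -2.481 − (-3.741) = 1.260; smaller M is more luminous → Star Q.
L ratio = 10^(0.4 |ΔM|) = 10^0.504 = 3.192

Star Q is more luminous, by a factor of 3.19.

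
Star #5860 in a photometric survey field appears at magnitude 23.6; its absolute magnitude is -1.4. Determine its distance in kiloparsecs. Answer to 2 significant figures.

Distance modulus: m − M = 23.6 − (-1.4) = 25.000
m − M = 5 log₁₀ d − 5
log₁₀ d = (m − M)/5 + 1 = 6.0000
d = 10^6.0000 = 1.000×10^6 pc
= 1000 kpc

d ≈ 1000 kpc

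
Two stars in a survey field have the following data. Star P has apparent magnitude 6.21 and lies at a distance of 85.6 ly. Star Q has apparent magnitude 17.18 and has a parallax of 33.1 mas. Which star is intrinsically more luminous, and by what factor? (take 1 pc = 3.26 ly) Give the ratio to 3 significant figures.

Star P: d = 85.6 ly / 3.26 = 26.26 pc
Star P: M = m − 5 log₁₀ d + 5 = 6.21 − 5·1.4193 + 5 = 4.114
Star Q: p = 33.1 mas = 0.0331″ → d = 1/p = 30.21 pc
Star Q: M = m − 5 log₁₀ d + 5 = 17.18 − 5·1.4802 + 5 = 14.779
ΔM = M_P − M_Q = 4.114 − (14.779) = -10.665; smaller M is more luminous → Star P.
L ratio = 10^(0.4 |ΔM|) = 10^4.266 = 18460

Star P is more luminous, by a factor of 18500.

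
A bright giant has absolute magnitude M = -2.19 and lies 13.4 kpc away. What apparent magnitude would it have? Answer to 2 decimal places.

m ≈ 13.45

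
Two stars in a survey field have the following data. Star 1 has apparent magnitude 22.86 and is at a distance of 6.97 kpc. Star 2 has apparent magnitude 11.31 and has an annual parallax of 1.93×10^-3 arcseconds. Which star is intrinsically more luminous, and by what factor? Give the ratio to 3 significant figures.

Star 2 is more luminous, by a factor of 230.

Star 1: d = 6.97 kpc = 6970 pc
Star 1: M = m − 5 log₁₀ d + 5 = 22.86 − 5·3.8432 + 5 = 8.644
Star 2: d = 1/p = 1/1.93×10^-3″ = 518.1 pc
Star 2: M = m − 5 log₁₀ d + 5 = 11.31 − 5·2.7144 + 5 = 2.738
ΔM = M_1 − M_2 = 8.644 − (2.738) = 5.906; smaller M is more luminous → Star 2.
L ratio = 10^(0.4 |ΔM|) = 10^2.362 = 230.4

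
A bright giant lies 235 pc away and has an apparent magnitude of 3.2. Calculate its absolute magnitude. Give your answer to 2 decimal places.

M ≈ -3.66

5 log₁₀(d/10 pc) = 5 log₁₀(235.0) − 5 = 6.855
M = m − 5 log₁₀(d/10) = 3.2 − 6.855 = -3.655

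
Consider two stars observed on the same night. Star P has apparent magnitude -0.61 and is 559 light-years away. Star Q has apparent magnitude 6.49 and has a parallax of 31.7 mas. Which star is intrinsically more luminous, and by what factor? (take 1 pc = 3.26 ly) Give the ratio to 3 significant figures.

Star P is more luminous, by a factor of 20400.

Star P: d = 559 ly / 3.26 = 171.5 pc
Star P: M = m − 5 log₁₀ d + 5 = -0.61 − 5·2.2342 + 5 = -6.781
Star Q: p = 31.7 mas = 0.0317″ → d = 1/p = 31.55 pc
Star Q: M = m − 5 log₁₀ d + 5 = 6.49 − 5·1.4989 + 5 = 3.995
ΔM = M_P − M_Q = -6.781 − (3.995) = -10.776; smaller M is more luminous → Star P.
L ratio = 10^(0.4 |ΔM|) = 10^4.311 = 20440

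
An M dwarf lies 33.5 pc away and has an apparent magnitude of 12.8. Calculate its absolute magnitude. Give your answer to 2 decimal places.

5 log₁₀(d/10 pc) = 5 log₁₀(33.50) − 5 = 2.625
M = m − 5 log₁₀(d/10) = 12.8 − 2.625 = 10.175

M ≈ 10.17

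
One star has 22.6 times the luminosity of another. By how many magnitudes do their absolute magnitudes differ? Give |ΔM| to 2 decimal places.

Pogson: ΔM = −2.5 log₁₀(ratio) = −2.5 log₁₀(22.6) = −2.5 × 1.3541 = -3.385

|ΔM| ≈ 3.39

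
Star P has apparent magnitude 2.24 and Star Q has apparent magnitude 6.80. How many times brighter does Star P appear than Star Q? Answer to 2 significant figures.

67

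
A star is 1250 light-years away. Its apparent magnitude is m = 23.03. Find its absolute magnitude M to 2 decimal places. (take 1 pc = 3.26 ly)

d = 1250 ly / 3.26 = 383.4 pc
5 log₁₀(d/10 pc) = 5 log₁₀(383.4) − 5 = 7.918
M = m − 5 log₁₀(d/10) = 23.03 − 7.918 = 15.112

M ≈ 15.11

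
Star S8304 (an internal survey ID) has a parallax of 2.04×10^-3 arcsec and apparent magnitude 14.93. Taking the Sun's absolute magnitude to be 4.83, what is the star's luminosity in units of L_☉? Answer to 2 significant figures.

L/L_☉ ≈ 0.22

d = 1/p = 1/2.04×10^-3″ = 490.2 pc
M = m − 5 log₁₀ d + 5 = 14.93 − 5·2.6904 + 5 = 6.478
M − M_☉ = 6.478 − 4.83 = 1.648
L/L_☉ = 10^(−0.4 × 1.648) = 0.2191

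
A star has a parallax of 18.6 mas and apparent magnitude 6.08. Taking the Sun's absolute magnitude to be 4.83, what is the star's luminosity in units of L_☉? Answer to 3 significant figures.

L/L_☉ ≈ 9.14

d = 1/p = 1000/18.6 mas = 53.76 pc
M = m − 5 log₁₀ d + 5 = 6.08 − 5·1.7305 + 5 = 2.428
M − M_☉ = 2.428 − 4.83 = -2.402
L/L_☉ = 10^(−0.4 × -2.402) = 9.141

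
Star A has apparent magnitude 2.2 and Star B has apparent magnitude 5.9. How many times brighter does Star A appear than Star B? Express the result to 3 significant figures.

30.2

Magnitude difference = -3.7
Flux ratio = 10^(−0.4 Δm) = 10^(−0.4 × -3.7) = 10^1.480 = 30.20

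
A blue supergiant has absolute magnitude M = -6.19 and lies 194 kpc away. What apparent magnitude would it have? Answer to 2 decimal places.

d = 194 kpc = 194000 pc
m = M + 5 log₁₀ d − 5 = -6.19 + 5·5.2878 − 5 = 15.249

m ≈ 15.25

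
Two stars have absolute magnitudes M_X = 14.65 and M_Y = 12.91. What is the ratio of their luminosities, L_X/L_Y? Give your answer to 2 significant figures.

L_X/L_Y ≈ 0.20

ΔM = M_X − M_Y = 1.74
L_X/L_Y = 10^(−0.4 ΔM) = 10^-0.696 = 0.2014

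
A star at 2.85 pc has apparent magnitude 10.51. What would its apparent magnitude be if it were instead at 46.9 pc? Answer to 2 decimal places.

m ≈ 16.59

Flux ∝ 1/d², so Δm = 5 log₁₀(d₂/d₁) = 5 log₁₀(46.9/2.85) = 6.082
m₂ = m₁ + Δm = 10.51 + (6.082) = 16.592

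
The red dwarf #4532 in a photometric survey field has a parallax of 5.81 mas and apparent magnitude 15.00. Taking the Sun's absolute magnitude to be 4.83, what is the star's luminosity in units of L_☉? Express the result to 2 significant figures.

d = 1/p = 1000/5.81 mas = 172.1 pc
M = m − 5 log₁₀ d + 5 = 15.00 − 5·2.2358 + 5 = 8.821
M − M_☉ = 8.821 − 4.83 = 3.991
L/L_☉ = 10^(−0.4 × 3.991) = 0.02533

L/L_☉ ≈ 0.025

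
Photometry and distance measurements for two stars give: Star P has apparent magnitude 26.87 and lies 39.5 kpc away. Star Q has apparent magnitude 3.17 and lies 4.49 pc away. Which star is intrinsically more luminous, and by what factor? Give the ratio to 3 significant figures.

Star P: d = 39.5 kpc = 39500 pc
Star P: M = m − 5 log₁₀ d + 5 = 26.87 − 5·4.5966 + 5 = 8.887
Star Q: M = m − 5 log₁₀ d + 5 = 3.17 − 5·0.6522 + 5 = 4.909
ΔM = M_P − M_Q = 8.887 − (4.909) = 3.978; smaller M is more luminous → Star Q.
L ratio = 10^(0.4 |ΔM|) = 10^1.591 = 39.02

Star Q is more luminous, by a factor of 39.0.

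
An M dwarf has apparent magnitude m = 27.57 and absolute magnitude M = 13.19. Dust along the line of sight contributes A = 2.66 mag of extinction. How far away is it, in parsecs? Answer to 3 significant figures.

m − M = 5 log₁₀(d/10 pc) + A  ⇒  27.57 − (13.19) − 2.66 = 5 log₁₀(d/10)
11.720 = 5 log₁₀(d/10)
log₁₀ d = (m − M − A)/5 + 1 = 3.3440
d = 10^3.3440 = 2208 pc

d ≈ 2210 pc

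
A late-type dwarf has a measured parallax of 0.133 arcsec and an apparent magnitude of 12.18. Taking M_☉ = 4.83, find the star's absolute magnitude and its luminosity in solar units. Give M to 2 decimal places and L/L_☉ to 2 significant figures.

M ≈ 12.80; L/L_☉ ≈ 6.5×10^-4

d = 1/p = 1/0.133″ = 7.519 pc
M = m − 5 log₁₀ d + 5 = 12.18 − 5·0.8761 + 5 = 12.799
M − M_☉ = 12.799 − 4.83 = 7.969
L/L_☉ = 10^(−0.4 × 7.969) = 6.491×10^-4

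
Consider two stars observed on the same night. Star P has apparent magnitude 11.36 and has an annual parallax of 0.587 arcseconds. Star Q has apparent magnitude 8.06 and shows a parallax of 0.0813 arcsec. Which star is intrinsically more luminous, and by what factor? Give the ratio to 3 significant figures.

Star Q is more luminous, by a factor of 1090.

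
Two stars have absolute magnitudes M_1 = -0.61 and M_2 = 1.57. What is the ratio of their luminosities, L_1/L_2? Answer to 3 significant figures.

L_1/L_2 ≈ 7.45

ΔM = M_1 − M_2 = -2.18
L_1/L_2 = 10^(−0.4 ΔM) = 10^0.872 = 7.447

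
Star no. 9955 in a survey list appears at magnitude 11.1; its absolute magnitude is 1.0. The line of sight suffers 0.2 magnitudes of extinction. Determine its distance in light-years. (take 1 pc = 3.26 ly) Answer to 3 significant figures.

m − M = 5 log₁₀(d/10 pc) + A  ⇒  11.1 − (1.0) − 0.2 = 5 log₁₀(d/10)
9.900 = 5 log₁₀(d/10)
log₁₀ d = (m − M − A)/5 + 1 = 2.9800
d = 10^2.9800 = 955.0 pc
= 3113 ly

d ≈ 3110 ly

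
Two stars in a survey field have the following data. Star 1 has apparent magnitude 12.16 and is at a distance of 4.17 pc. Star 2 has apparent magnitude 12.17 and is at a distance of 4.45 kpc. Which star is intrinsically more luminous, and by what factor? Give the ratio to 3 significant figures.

Star 2 is more luminous, by a factor of 1.13×10^6.

Star 1: M = m − 5 log₁₀ d + 5 = 12.16 − 5·0.6201 + 5 = 14.059
Star 2: d = 4.45 kpc = 4450 pc
Star 2: M = m − 5 log₁₀ d + 5 = 12.17 − 5·3.6484 + 5 = -1.072
ΔM = M_1 − M_2 = 14.059 − (-1.072) = 15.131; smaller M is more luminous → Star 2.
L ratio = 10^(0.4 |ΔM|) = 10^6.052 = 1.128×10^6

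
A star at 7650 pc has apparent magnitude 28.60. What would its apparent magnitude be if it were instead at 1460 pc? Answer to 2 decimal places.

Flux ∝ 1/d², so Δm = 5 log₁₀(d₂/d₁) = 5 log₁₀(1460/7650) = -3.597
m₂ = m₁ + Δm = 28.60 + (-3.597) = 25.003

m ≈ 25.00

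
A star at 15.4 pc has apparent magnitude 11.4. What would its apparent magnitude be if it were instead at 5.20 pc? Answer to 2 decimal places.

Flux ∝ 1/d², so Δm = 5 log₁₀(d₂/d₁) = 5 log₁₀(5.20/15.4) = -2.358
m₂ = m₁ + Δm = 11.4 + (-2.358) = 9.042

m ≈ 9.04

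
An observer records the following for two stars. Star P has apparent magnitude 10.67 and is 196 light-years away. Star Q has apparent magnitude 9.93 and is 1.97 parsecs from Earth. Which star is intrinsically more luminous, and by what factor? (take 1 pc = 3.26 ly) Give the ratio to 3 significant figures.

Star P: d = 196 ly / 3.26 = 60.12 pc
Star P: M = m − 5 log₁₀ d + 5 = 10.67 − 5·1.7790 + 5 = 6.775
Star Q: M = m − 5 log₁₀ d + 5 = 9.93 − 5·0.2945 + 5 = 13.458
ΔM = M_P − M_Q = 6.775 − (13.458) = -6.683; smaller M is more luminous → Star P.
L ratio = 10^(0.4 |ΔM|) = 10^2.673 = 471.1

Star P is more luminous, by a factor of 471.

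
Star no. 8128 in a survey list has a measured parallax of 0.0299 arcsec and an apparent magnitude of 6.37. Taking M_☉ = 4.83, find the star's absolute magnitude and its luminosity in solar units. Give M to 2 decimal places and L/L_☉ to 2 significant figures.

M ≈ 3.75; L/L_☉ ≈ 2.7

d = 1/p = 1/0.0299″ = 33.44 pc
M = m − 5 log₁₀ d + 5 = 6.37 − 5·1.5243 + 5 = 3.748
M − M_☉ = 3.748 − 4.83 = -1.082
L/L_☉ = 10^(−0.4 × -1.082) = 2.708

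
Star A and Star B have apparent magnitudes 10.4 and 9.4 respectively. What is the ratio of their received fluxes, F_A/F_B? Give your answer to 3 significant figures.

Magnitude difference = 1.0
Flux ratio = 10^(−0.4 Δm) = 10^(−0.4 × 1.0) = 10^-0.400 = 0.3981

F_A/F_B ≈ 0.398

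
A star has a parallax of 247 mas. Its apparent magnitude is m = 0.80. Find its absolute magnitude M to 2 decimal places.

M ≈ 2.76

p = 247 mas = 0.247″ → d = 1/p = 4.049 pc
5 log₁₀(d/10 pc) = 5 log₁₀(4.049) − 5 = -1.963
M = m − 5 log₁₀(d/10) = 0.80 + 1.963 = 2.763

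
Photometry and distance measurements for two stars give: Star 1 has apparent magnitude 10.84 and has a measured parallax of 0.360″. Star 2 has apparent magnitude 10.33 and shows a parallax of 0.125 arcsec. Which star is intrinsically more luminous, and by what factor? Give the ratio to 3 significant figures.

Star 2 is more luminous, by a factor of 13.3.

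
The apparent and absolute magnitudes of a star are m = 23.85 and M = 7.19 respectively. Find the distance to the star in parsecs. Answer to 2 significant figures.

Distance modulus: m − M = 23.85 − (7.19) = 16.660
m − M = 5 log₁₀ d − 5
log₁₀ d = (m − M)/5 + 1 = 4.3320
d = 10^4.3320 = 21480 pc

d ≈ 21000 pc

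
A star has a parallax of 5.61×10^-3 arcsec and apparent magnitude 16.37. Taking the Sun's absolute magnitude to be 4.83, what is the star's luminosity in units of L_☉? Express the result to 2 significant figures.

d = 1/p = 1/5.61×10^-3″ = 178.3 pc
M = m − 5 log₁₀ d + 5 = 16.37 − 5·2.2510 + 5 = 10.115
M − M_☉ = 10.115 − 4.83 = 5.285
L/L_☉ = 10^(−0.4 × 5.285) = 7.693×10^-3

L/L_☉ ≈ 7.7×10^-3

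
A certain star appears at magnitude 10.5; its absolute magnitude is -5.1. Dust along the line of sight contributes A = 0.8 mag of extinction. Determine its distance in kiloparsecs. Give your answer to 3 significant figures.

d ≈ 9.12 kpc

m − M = 5 log₁₀(d/10 pc) + A  ⇒  10.5 − (-5.1) − 0.8 = 5 log₁₀(d/10)
14.800 = 5 log₁₀(d/10)
log₁₀ d = (m − M − A)/5 + 1 = 3.9600
d = 10^3.9600 = 9120 pc
= 9.120 kpc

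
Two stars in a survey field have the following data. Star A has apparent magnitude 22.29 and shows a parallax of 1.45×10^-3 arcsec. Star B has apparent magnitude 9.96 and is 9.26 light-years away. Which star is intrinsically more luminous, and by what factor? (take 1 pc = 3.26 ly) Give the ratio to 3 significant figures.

Star B is more luminous, by a factor of 1.45.

Star A: d = 1/p = 1/1.45×10^-3″ = 689.7 pc
Star A: M = m − 5 log₁₀ d + 5 = 22.29 − 5·2.8386 + 5 = 13.097
Star B: d = 9.26 ly / 3.26 = 2.840 pc
Star B: M = m − 5 log₁₀ d + 5 = 9.96 − 5·0.4534 + 5 = 12.693
ΔM = M_A − M_B = 13.097 − (12.693) = 0.404; smaller M is more luminous → Star B.
L ratio = 10^(0.4 |ΔM|) = 10^0.162 = 1.451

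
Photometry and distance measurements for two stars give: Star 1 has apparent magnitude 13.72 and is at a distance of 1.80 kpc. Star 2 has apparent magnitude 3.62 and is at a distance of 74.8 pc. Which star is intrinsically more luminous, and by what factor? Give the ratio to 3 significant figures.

Star 2 is more luminous, by a factor of 18.9.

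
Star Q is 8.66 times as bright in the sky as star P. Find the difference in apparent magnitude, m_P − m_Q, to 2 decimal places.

m_P − m_Q ≈ 2.34

Pogson: Δm = −2.5 log₁₀(ratio) = −2.5 log₁₀(8.66) = −2.5 × 0.9375 = -2.344
Star Q is brighter so has the smaller magnitude: m_P − m_Q is positive.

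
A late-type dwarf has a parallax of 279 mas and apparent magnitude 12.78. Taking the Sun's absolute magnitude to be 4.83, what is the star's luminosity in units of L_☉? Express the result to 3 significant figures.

d = 1/p = 1000/279 mas = 3.584 pc
M = m − 5 log₁₀ d + 5 = 12.78 − 5·0.5544 + 5 = 15.008
M − M_☉ = 15.008 − 4.83 = 10.178
L/L_☉ = 10^(−0.4 × 10.178) = 8.488×10^-5

L/L_☉ ≈ 8.49×10^-5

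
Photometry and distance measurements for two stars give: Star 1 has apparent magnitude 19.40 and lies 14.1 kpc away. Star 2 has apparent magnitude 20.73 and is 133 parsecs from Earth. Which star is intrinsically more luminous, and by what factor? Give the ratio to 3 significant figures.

Star 1: d = 14.1 kpc = 14100 pc
Star 1: M = m − 5 log₁₀ d + 5 = 19.40 − 5·4.1492 + 5 = 3.654
Star 2: M = m − 5 log₁₀ d + 5 = 20.73 − 5·2.1239 + 5 = 15.111
ΔM = M_1 − M_2 = 3.654 − (15.111) = -11.457; smaller M is more luminous → Star 1.
L ratio = 10^(0.4 |ΔM|) = 10^4.583 = 38260

Star 1 is more luminous, by a factor of 38300.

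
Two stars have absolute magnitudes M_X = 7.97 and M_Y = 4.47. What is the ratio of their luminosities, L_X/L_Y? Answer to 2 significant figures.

ΔM = M_X − M_Y = 3.50
L_X/L_Y = 10^(−0.4 ΔM) = 10^-1.400 = 0.03981

L_X/L_Y ≈ 0.040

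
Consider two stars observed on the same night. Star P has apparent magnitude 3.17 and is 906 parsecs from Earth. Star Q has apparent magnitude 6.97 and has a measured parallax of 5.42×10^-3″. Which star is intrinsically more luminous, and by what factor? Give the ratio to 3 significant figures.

Star P is more luminous, by a factor of 798.

Star P: M = m − 5 log₁₀ d + 5 = 3.17 − 5·2.9571 + 5 = -6.616
Star Q: d = 1/p = 1/5.42×10^-3″ = 184.5 pc
Star Q: M = m − 5 log₁₀ d + 5 = 6.97 − 5·2.2660 + 5 = 0.640
ΔM = M_P − M_Q = -6.616 − (0.640) = -7.256; smaller M is more luminous → Star P.
L ratio = 10^(0.4 |ΔM|) = 10^2.902 = 798.5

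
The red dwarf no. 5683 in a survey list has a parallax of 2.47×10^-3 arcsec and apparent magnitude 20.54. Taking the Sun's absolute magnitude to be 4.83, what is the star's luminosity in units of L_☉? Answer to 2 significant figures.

L/L_☉ ≈ 8.5×10^-4

d = 1/p = 1/2.47×10^-3″ = 404.9 pc
M = m − 5 log₁₀ d + 5 = 20.54 − 5·2.6073 + 5 = 12.503
M − M_☉ = 12.503 − 4.83 = 7.673
L/L_☉ = 10^(−0.4 × 7.673) = 8.523×10^-4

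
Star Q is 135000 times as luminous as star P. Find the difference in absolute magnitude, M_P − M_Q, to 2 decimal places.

Pogson: ΔM = −2.5 log₁₀(ratio) = −2.5 log₁₀(135000) = −2.5 × 5.1303 = -12.826
Star Q is brighter so has the smaller magnitude: M_P − M_Q is positive.

M_P − M_Q ≈ 12.83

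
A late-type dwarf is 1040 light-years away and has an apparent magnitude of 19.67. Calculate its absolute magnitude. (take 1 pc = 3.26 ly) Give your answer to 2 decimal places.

M ≈ 12.15

d = 1040 ly / 3.26 = 319.0 pc
5 log₁₀(d/10 pc) = 5 log₁₀(319.0) − 5 = 7.519
M = m − 5 log₁₀(d/10) = 19.67 − 7.519 = 12.151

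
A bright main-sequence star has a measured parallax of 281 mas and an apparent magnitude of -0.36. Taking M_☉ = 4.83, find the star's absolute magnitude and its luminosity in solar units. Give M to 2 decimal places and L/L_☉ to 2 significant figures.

M ≈ 1.88; L/L_☉ ≈ 15

d = 1/p = 1000/281 mas = 3.559 pc
M = m − 5 log₁₀ d + 5 = -0.36 − 5·0.5513 + 5 = 1.884
M − M_☉ = 1.884 − 4.83 = -2.946
L/L_☉ = 10^(−0.4 × -2.946) = 15.09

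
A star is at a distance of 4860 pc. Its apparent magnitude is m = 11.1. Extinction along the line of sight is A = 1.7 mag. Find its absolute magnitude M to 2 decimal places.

5 log₁₀(d/10 pc) = 5 log₁₀(4860) − 5 = 13.433
M = m − 5 log₁₀(d/10) − A = 11.1 − 13.433 − 1.7 = -4.033

M ≈ -4.03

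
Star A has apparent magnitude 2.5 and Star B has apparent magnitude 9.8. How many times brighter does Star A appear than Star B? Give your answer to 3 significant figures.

Δm = 2.5 − (9.8) = -7.3
Flux ratio = 10^(−0.4 Δm) = 10^(−0.4 × -7.3) = 10^2.920 = 831.8

832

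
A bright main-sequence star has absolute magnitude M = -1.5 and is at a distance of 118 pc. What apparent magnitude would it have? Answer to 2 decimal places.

m ≈ 3.86

m = M + 5 log₁₀ d − 5 = -1.5 + 5·2.0719 − 5 = 3.859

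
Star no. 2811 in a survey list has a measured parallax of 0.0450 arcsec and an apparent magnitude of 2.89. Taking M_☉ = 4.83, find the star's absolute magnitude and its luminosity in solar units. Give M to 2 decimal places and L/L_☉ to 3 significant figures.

d = 1/p = 1/0.0450″ = 22.22 pc
M = m − 5 log₁₀ d + 5 = 2.89 − 5·1.3468 + 5 = 1.156
M − M_☉ = 1.156 − 4.83 = -3.674
L/L_☉ = 10^(−0.4 × -3.674) = 29.48

M ≈ 1.16; L/L_☉ ≈ 29.5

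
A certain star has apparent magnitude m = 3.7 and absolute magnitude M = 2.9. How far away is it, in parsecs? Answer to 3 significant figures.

Distance modulus: m − M = 3.7 − (2.9) = 0.800
m − M = 5 log₁₀ d − 5
log₁₀ d = (m − M)/5 + 1 = 1.1600
d = 10^1.1600 = 14.45 pc

d ≈ 14.5 pc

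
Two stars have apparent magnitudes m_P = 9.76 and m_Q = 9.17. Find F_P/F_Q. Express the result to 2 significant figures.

F_P/F_Q ≈ 0.58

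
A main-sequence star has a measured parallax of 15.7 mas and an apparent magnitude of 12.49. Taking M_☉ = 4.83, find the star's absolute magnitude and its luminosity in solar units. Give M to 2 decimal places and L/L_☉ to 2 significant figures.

M ≈ 8.47; L/L_☉ ≈ 0.035

d = 1/p = 1000/15.7 mas = 63.69 pc
M = m − 5 log₁₀ d + 5 = 12.49 − 5·1.8041 + 5 = 8.469
M − M_☉ = 8.469 − 4.83 = 3.639
L/L_☉ = 10^(−0.4 × 3.639) = 0.03501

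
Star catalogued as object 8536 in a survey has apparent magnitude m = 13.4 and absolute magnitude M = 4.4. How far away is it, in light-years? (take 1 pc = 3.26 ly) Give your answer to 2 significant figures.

d ≈ 2100 ly

μ = m − M = 9.000
m − M = 5 log₁₀ d − 5
log₁₀ d = (m − M)/5 + 1 = 2.8000
d = 10^2.8000 = 631.0 pc
= 2057 ly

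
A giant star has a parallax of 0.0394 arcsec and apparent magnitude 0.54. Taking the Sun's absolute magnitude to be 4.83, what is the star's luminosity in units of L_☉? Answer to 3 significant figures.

d = 1/p = 1/0.0394″ = 25.38 pc
M = m − 5 log₁₀ d + 5 = 0.54 − 5·1.4045 + 5 = -1.483
M − M_☉ = -1.483 − 4.83 = -6.313
L/L_☉ = 10^(−0.4 × -6.313) = 335.0

L/L_☉ ≈ 335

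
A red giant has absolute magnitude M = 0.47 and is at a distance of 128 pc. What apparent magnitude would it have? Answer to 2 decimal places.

m = M + 5 log₁₀ d − 5 = 0.47 + 5·2.1072 − 5 = 6.006

m ≈ 6.01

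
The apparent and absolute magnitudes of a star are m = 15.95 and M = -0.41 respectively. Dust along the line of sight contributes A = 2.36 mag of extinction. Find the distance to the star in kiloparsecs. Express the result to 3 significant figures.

d ≈ 6.31 kpc

m − M = 5 log₁₀(d/10 pc) + A  ⇒  15.95 − (-0.41) − 2.36 = 5 log₁₀(d/10)
14.000 = 5 log₁₀(d/10)
log₁₀ d = (m − M − A)/5 + 1 = 3.8000
d = 10^3.8000 = 6310 pc
= 6.310 kpc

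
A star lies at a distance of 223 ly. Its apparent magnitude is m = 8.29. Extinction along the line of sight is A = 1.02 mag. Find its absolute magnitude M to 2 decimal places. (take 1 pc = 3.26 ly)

d = 223 ly / 3.26 = 68.40 pc
5 log₁₀(d/10 pc) = 5 log₁₀(68.40) − 5 = 4.175
M = m − 5 log₁₀(d/10) − A = 8.29 − 4.175 − 1.02 = 3.095

M ≈ 3.09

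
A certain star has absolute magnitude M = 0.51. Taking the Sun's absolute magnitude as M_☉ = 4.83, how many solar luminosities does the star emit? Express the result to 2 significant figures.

L/L_☉ ≈ 53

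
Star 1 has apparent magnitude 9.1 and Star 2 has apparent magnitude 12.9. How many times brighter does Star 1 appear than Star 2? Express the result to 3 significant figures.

Magnitude difference = -3.8
Flux ratio = 10^(−0.4 Δm) = 10^(−0.4 × -3.8) = 10^1.520 = 33.11

33.1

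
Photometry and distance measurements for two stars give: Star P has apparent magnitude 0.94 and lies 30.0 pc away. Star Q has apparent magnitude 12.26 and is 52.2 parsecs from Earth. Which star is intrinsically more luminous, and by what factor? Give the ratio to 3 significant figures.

Star P is more luminous, by a factor of 11100.

Star P: M = m − 5 log₁₀ d + 5 = 0.94 − 5·1.4771 + 5 = -1.446
Star Q: M = m − 5 log₁₀ d + 5 = 12.26 − 5·1.7177 + 5 = 8.672
ΔM = M_P − M_Q = -1.446 − (8.672) = -10.117; smaller M is more luminous → Star P.
L ratio = 10^(0.4 |ΔM|) = 10^4.047 = 11140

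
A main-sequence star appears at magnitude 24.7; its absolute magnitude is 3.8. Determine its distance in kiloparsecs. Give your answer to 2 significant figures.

d ≈ 150 kpc

Distance modulus: m − M = 24.7 − (3.8) = 20.900
m − M = 5 log₁₀ d − 5
log₁₀ d = (m − M)/5 + 1 = 5.1800
d = 10^5.1800 = 151400 pc
= 151.4 kpc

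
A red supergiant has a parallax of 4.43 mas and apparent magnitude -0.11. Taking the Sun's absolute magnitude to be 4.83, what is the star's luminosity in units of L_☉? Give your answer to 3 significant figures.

L/L_☉ ≈ 48200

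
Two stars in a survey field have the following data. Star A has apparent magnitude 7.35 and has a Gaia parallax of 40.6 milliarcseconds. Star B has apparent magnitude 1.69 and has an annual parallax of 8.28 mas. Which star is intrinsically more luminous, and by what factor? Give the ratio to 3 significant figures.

Star B is more luminous, by a factor of 4420.

Star A: p = 40.6 mas = 0.0406″ → d = 1/p = 24.63 pc
Star A: M = m − 5 log₁₀ d + 5 = 7.35 − 5·1.3915 + 5 = 5.393
Star B: p = 8.28 mas = 8.28×10^-3″ → d = 1/p = 120.8 pc
Star B: M = m − 5 log₁₀ d + 5 = 1.69 − 5·2.0820 + 5 = -3.720
ΔM = M_A − M_B = 5.393 − (-3.720) = 9.112; smaller M is more luminous → Star B.
L ratio = 10^(0.4 |ΔM|) = 10^3.645 = 4416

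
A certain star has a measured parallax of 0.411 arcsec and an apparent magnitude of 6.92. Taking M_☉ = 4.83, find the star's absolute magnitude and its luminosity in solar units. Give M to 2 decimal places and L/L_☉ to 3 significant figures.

d = 1/p = 1/0.411″ = 2.433 pc
M = m − 5 log₁₀ d + 5 = 6.92 − 5·0.3862 + 5 = 9.989
M − M_☉ = 9.989 − 4.83 = 5.159
L/L_☉ = 10^(−0.4 × 5.159) = 8.636×10^-3

M ≈ 9.99; L/L_☉ ≈ 8.64×10^-3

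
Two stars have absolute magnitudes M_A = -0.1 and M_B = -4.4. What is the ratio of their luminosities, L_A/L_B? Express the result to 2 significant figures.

ΔM = M_A − M_B = 4.3
L_A/L_B = 10^(−0.4 ΔM) = 10^-1.720 = 0.01905

L_A/L_B ≈ 0.019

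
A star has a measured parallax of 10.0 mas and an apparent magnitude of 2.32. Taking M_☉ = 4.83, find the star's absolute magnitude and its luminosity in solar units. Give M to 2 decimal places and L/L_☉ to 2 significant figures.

M ≈ -2.68; L/L_☉ ≈ 1000

d = 1/p = 1000/10.0 mas = 100.0 pc
M = m − 5 log₁₀ d + 5 = 2.32 − 5·2.0000 + 5 = -2.680
M − M_☉ = -2.680 − 4.83 = -7.510
L/L_☉ = 10^(−0.4 × -7.510) = 1009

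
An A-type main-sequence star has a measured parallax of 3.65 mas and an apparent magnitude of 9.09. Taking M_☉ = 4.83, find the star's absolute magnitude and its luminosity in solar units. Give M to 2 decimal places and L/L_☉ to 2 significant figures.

M ≈ 1.90; L/L_☉ ≈ 15

d = 1/p = 1000/3.65 mas = 274.0 pc
M = m − 5 log₁₀ d + 5 = 9.09 − 5·2.4377 + 5 = 1.901
M − M_☉ = 1.901 − 4.83 = -2.929
L/L_☉ = 10^(−0.4 × -2.929) = 14.84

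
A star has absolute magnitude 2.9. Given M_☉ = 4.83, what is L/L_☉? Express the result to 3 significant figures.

L/L_☉ ≈ 5.92

M − M_☉ = 2.9 − 4.83 = -1.930
L/L_☉ = 10^(−0.4 (M − M_☉)) = 10^0.772 = 5.916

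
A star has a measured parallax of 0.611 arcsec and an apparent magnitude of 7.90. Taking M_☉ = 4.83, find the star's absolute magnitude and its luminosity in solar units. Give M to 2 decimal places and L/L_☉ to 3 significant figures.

M ≈ 11.83; L/L_☉ ≈ 1.58×10^-3

d = 1/p = 1/0.611″ = 1.637 pc
M = m − 5 log₁₀ d + 5 = 7.90 − 5·0.2140 + 5 = 11.830
M − M_☉ = 11.830 − 4.83 = 7.000
L/L_☉ = 10^(−0.4 × 7.000) = 1.585×10^-3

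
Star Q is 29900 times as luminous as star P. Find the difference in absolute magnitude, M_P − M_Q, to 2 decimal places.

M_P − M_Q ≈ 11.19

Pogson: ΔM = −2.5 log₁₀(ratio) = −2.5 log₁₀(29900) = −2.5 × 4.4757 = -11.189
Star Q is brighter so has the smaller magnitude: M_P − M_Q is positive.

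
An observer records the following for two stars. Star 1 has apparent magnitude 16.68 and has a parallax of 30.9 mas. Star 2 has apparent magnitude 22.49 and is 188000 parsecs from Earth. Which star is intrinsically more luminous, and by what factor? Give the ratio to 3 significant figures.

Star 2 is more luminous, by a factor of 160000.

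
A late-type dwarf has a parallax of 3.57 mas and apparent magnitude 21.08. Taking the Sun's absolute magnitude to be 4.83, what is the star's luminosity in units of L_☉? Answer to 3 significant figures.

d = 1/p = 1000/3.57 mas = 280.1 pc
M = m − 5 log₁₀ d + 5 = 21.08 − 5·2.4473 + 5 = 13.843
M − M_☉ = 13.843 − 4.83 = 9.013
L/L_☉ = 10^(−0.4 × 9.013) = 2.481×10^-4

L/L_☉ ≈ 2.48×10^-4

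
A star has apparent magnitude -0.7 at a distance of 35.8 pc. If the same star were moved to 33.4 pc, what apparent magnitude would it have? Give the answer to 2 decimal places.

m ≈ -0.85

Flux ∝ 1/d², so Δm = 5 log₁₀(d₂/d₁) = 5 log₁₀(33.4/35.8) = -0.151
m₂ = m₁ + Δm = -0.7 + (-0.151) = -0.851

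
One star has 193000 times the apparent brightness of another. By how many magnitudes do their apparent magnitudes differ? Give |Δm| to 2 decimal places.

|Δm| ≈ 13.21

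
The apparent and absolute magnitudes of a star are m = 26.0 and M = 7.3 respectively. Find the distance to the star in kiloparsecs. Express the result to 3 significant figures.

d ≈ 55.0 kpc

μ = m − M = 18.700
m − M = 5 log₁₀ d − 5
log₁₀ d = (m − M)/5 + 1 = 4.7400
d = 10^4.7400 = 54950 pc
= 54.95 kpc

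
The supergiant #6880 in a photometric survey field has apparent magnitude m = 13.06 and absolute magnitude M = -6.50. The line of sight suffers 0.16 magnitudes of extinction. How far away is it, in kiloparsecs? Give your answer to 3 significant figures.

d ≈ 75.9 kpc

m − M = 5 log₁₀(d/10 pc) + A  ⇒  13.06 − (-6.50) − 0.16 = 5 log₁₀(d/10)
19.400 = 5 log₁₀(d/10)
log₁₀ d = (m − M − A)/5 + 1 = 4.8800
d = 10^4.8800 = 75860 pc
= 75.86 kpc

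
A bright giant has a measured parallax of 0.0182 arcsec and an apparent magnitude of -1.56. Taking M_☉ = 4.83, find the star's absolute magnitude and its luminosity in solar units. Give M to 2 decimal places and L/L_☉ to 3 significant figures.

M ≈ -5.26; L/L_☉ ≈ 10900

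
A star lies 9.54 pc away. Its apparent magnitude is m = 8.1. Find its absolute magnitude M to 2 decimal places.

5 log₁₀(d/10 pc) = 5 log₁₀(9.540) − 5 = -0.102
M = m − 5 log₁₀(d/10) = 8.1 + 0.102 = 8.202

M ≈ 8.20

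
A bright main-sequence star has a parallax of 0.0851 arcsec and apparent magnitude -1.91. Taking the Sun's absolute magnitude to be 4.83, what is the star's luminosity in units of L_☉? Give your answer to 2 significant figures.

d = 1/p = 1/0.0851″ = 11.75 pc
M = m − 5 log₁₀ d + 5 = -1.91 − 5·1.0701 + 5 = -2.260
M − M_☉ = -2.260 − 4.83 = -7.090
L/L_☉ = 10^(−0.4 × -7.090) = 685.7

L/L_☉ ≈ 690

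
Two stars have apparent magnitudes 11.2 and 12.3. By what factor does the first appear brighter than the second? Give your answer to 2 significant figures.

2.8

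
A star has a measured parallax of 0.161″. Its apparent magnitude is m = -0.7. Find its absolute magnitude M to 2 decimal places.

M ≈ 0.33

d = 1/p = 1/0.161″ = 6.211 pc
5 log₁₀(d/10 pc) = 5 log₁₀(6.211) − 5 = -1.034
M = m − 5 log₁₀(d/10) = -0.7 + 1.034 = 0.334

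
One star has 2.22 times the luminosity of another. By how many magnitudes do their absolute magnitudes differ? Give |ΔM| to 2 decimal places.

Pogson: ΔM = −2.5 log₁₀(ratio) = −2.5 log₁₀(2.22) = −2.5 × 0.3464 = -0.866

|ΔM| ≈ 0.87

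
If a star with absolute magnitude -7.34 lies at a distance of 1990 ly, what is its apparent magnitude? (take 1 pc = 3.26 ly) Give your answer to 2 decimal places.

m ≈ 1.59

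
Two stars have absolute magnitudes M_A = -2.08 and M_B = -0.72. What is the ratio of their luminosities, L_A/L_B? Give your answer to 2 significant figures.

L_A/L_B ≈ 3.5

ΔM = M_A − M_B = -1.36
L_A/L_B = 10^(−0.4 ΔM) = 10^0.544 = 3.499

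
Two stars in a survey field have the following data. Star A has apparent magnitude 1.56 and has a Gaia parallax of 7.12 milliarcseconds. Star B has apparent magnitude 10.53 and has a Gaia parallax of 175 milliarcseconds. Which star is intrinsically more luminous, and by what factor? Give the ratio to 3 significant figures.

Star A is more luminous, by a factor of 2.34×10^6.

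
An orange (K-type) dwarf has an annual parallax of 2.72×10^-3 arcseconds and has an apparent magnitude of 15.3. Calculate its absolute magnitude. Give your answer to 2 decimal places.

M ≈ 7.47

d = 1/p = 1/2.72×10^-3″ = 367.6 pc
5 log₁₀(d/10 pc) = 5 log₁₀(367.6) − 5 = 7.827
M = m − 5 log₁₀(d/10) = 15.3 − 7.827 = 7.473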